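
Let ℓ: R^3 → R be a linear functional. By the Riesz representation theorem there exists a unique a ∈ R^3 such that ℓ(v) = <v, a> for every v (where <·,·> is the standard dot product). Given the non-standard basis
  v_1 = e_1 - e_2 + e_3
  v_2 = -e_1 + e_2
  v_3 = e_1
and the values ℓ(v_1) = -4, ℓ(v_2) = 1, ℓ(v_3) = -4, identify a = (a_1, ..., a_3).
a = (-4, -3, -3)

Write a = (a_1, ..., a_3) in the standard basis. For each basis vector v_i, ℓ(v_i) = <v_i, a> is a linear equation in the a_j's. Collect the n equations into a matrix system V a = ℓ, where row i of V is v_i (expressed in the standard basis). Since V is invertible (lower-triangular with 1s on the diagonal, up to permutation), solve by back-substitution:
  V =
[[1, -1, 1],
 [-1, 1, 0],
 [1, 0, 0]]
  V a = (-4, 1, -4)
Solving gives a = (-4, -3, -3).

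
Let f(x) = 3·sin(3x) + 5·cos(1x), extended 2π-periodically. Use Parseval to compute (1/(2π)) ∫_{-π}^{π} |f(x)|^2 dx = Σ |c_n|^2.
Σ |c_n|^2 = 17

Expand |f|^2 and use orthogonality of {sin(nx), cos(mx)} on [-π, π]:
  ∫_{-π}^{π} sin(nx)^2 dx = π, ∫ cos(mx)^2 dx = π, and cross terms integrate to 0.
So ∫_{-π}^{π} f(x)^2 dx = 3^2 · π + 5^2 · π = (9 + 25)π.
Divide by 2π: (9 + 25)/2 = 17.
By Parseval, this equals Σ |c_n|^2.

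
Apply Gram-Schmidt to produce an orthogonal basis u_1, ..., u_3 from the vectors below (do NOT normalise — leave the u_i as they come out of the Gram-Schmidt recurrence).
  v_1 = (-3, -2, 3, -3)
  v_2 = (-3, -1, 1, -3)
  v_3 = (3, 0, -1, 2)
Orthogonal basis:
  u_1 = (-3, -2, 3, -3)
  u_2 = (-24/31, 15/31, -38/31, -24/31)
  u_3 = (51/91, -66/91, -33/91, -40/91)

Apply the Gram-Schmidt recurrence
  u_1 = v_1
  u_i = v_i − Σ_{j<i} ((v_i · u_j) / (u_j · u_j)) · u_j.

Step by step this gives:
  u_1 = (-3, -2, 3, -3)
  u_2 = (-24/31, 15/31, -38/31, -24/31)
  u_3 = (51/91, -66/91, -33/91, -40/91)

Orthogonality check:
  u_2 · u_1 = 0 (should be 0)
  u_3 · u_1 = 0 (should be 0)
  u_3 · u_2 = 0 (should be 0)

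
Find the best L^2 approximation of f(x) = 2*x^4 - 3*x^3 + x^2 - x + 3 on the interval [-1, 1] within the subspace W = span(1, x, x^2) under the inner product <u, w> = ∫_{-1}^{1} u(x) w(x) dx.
g(x) = 19*x^2/7 - 14*x/5 + 99/35

The best approximation g ∈ W is the orthogonal projection of f onto W. Writing g = a_0 + a_1 x + a_2 x^2, the coefficients solve the normal equations G · a = b where
  G_{ij} = <φ_i, φ_j> and b_i = <f, φ_i>, with φ_0 = 1, φ_1 = x, φ_2 = x^2.
G =
  [2, 0, 2/3]
  [0, 2/3, 0]
  [2/3, 0, 2/5],
b = (112/15, -28/15, 104/35).
Solving gives a_0 = 99/35, a_1 = -14/5, a_2 = 19/7, so
  g(x) = 19*x^2/7 - 14*x/5 + 99/35.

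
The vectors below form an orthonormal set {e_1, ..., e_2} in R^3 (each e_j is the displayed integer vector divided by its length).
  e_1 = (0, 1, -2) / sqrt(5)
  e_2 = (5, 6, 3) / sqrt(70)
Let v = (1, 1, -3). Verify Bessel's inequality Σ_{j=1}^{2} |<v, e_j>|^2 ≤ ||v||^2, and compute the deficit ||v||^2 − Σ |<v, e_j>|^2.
Σ |<v, e_j>|^2 = 69/7; ||v||^2 = 11; deficit = 8/7

Write each e_j = u_j / sqrt(<u_j, u_j>) where u_j is the displayed integer vector. Then <v, e_j> = <v, u_j> / sqrt(<u_j, u_j>), so |<v, e_j>|^2 = <v, u_j>^2 / <u_j, u_j>.
Coefficients: <v, e_1> = 7/sqrt(5), <v, e_2> = 2/sqrt(70).
Square and sum: Σ |<v, e_j>|^2 = 69/7.
Compute ||v||^2 = v·v = 11.
Deficit = 11 − 69/7 = 8/7 ≥ 0, confirming Bessel's inequality. (The deficit equals ||v − Σ <v,e_j> e_j||^2, the squared distance from v to span{e_j}.)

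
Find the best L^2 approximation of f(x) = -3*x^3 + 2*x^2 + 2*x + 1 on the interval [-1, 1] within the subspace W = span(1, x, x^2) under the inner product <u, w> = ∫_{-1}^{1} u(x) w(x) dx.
g(x) = 2*x^2 + x/5 + 1

The best approximation g ∈ W is the orthogonal projection of f onto W. Writing g = a_0 + a_1 x + a_2 x^2, the coefficients solve the normal equations G · a = b where
  G_{ij} = <φ_i, φ_j> and b_i = <f, φ_i>, with φ_0 = 1, φ_1 = x, φ_2 = x^2.
G =
  [2, 0, 2/3]
  [0, 2/3, 0]
  [2/3, 0, 2/5],
b = (10/3, 2/15, 22/15).
Solving gives a_0 = 1, a_1 = 1/5, a_2 = 2, so
  g(x) = 2*x^2 + x/5 + 1.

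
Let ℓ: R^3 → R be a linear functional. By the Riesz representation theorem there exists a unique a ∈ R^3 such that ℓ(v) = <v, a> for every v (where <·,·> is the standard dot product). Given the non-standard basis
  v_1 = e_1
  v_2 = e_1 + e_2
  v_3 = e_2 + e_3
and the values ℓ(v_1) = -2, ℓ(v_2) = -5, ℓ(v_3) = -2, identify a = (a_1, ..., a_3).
a = (-2, -3, 1)

Write a = (a_1, ..., a_3) in the standard basis. For each basis vector v_i, ℓ(v_i) = <v_i, a> is a linear equation in the a_j's. Collect the n equations into a matrix system V a = ℓ, where row i of V is v_i (expressed in the standard basis). Since V is invertible (lower-triangular with 1s on the diagonal, up to permutation), solve by back-substitution:
  V =
[[1, 0, 0],
 [1, 1, 0],
 [0, 1, 1]]
  V a = (-2, -5, -2)
Solving gives a = (-2, -3, 1).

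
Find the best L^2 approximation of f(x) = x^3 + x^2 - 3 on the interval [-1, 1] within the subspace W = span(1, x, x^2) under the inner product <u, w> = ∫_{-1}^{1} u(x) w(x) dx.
g(x) = x^2 + 3*x/5 - 3

The best approximation g ∈ W is the orthogonal projection of f onto W. Writing g = a_0 + a_1 x + a_2 x^2, the coefficients solve the normal equations G · a = b where
  G_{ij} = <φ_i, φ_j> and b_i = <f, φ_i>, with φ_0 = 1, φ_1 = x, φ_2 = x^2.
G =
  [2, 0, 2/3]
  [0, 2/3, 0]
  [2/3, 0, 2/5],
b = (-16/3, 2/5, -8/5).
Solving gives a_0 = -3, a_1 = 3/5, a_2 = 1, so
  g(x) = x^2 + 3*x/5 - 3.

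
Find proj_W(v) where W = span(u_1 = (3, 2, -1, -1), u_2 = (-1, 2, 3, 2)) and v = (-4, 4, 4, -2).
proj_W(v) = (-180/127, 248/127, 428/127, 290/127)

Set up U = [u_1 | ... | u_2] ∈ R^(4×2). The projector onto W = col(U) is P = U (U^T U)^(-1) U^T.
Compute U^T U =
  [15, -4]
  [-4, 18],
and U^T v = (-6, 20).
Solve U^T U · c = U^T v for the coefficients: c = (-14/127, 138/127). The projection is proj_W(v) = U c.
Check: (v - proj_W(v)) · u_1 = 0  (should be 0).
Check: (v - proj_W(v)) · u_2 = 0  (should be 0).
Result: proj_W(v) = (-180/127, 248/127, 428/127, 290/127).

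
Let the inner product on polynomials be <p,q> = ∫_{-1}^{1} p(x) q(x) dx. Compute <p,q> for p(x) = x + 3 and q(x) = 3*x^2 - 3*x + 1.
<p,q> = 10

Expand the product: p(x)·q(x) = 3*x^3 + 6*x^2 - 8*x + 3.
∫_{-1}^{1} of each monomial x^k gives [2/(k+1) if k even, 0 if k odd]. Integrating term-by-term (or equivalently evaluating the antiderivative F(x) = 3*x^4/4 + 2*x^3 - 4*x^2 + 3*x at the endpoints):
  F(1) − F(−1) = 7/4 − (-33/4) = 10.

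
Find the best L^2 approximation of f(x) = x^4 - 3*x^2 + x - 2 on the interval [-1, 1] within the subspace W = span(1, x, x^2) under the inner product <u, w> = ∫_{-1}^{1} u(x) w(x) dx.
g(x) = -15*x^2/7 + x - 73/35

The best approximation g ∈ W is the orthogonal projection of f onto W. Writing g = a_0 + a_1 x + a_2 x^2, the coefficients solve the normal equations G · a = b where
  G_{ij} = <φ_i, φ_j> and b_i = <f, φ_i>, with φ_0 = 1, φ_1 = x, φ_2 = x^2.
G =
  [2, 0, 2/3]
  [0, 2/3, 0]
  [2/3, 0, 2/5],
b = (-28/5, 2/3, -236/105).
Solving gives a_0 = -73/35, a_1 = 1, a_2 = -15/7, so
  g(x) = -15*x^2/7 + x - 73/35.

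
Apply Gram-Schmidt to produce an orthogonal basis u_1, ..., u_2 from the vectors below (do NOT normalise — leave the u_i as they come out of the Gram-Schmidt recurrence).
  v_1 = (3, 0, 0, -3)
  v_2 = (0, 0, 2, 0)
Orthogonal basis:
  u_1 = (3, 0, 0, -3)
  u_2 = (0, 0, 2, 0)

Apply the Gram-Schmidt recurrence
  u_1 = v_1
  u_i = v_i − Σ_{j<i} ((v_i · u_j) / (u_j · u_j)) · u_j.

Step by step this gives:
  u_1 = (3, 0, 0, -3)
  u_2 = (0, 0, 2, 0)

Orthogonality check:
  u_2 · u_1 = 0 (should be 0)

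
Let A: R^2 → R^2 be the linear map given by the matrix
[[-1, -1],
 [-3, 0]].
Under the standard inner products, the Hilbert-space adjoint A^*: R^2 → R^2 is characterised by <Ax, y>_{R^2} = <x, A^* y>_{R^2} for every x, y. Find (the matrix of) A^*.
A^* = A^T =
[[-1, -3],
 [-1, 0]]

For real matrices with standard dot products, the defining identity <Ax, y> = <x, A^* y> gives (Ax)^T y = x^T (A^*) y, i.e. x^T A^T y = x^T (A^*) y. Since this holds for all x, y, we must have A^* = A^T. Therefore
A^* =
[[-1, -3],
 [-1, 0]].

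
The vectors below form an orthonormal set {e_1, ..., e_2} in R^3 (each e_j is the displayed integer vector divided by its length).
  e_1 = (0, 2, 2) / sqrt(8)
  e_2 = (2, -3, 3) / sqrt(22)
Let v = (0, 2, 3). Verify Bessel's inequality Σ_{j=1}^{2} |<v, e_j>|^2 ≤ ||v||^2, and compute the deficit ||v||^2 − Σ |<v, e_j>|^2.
Σ |<v, e_j>|^2 = 142/11; ||v||^2 = 13; deficit = 1/11

Write each e_j = u_j / sqrt(<u_j, u_j>) where u_j is the displayed integer vector. Then <v, e_j> = <v, u_j> / sqrt(<u_j, u_j>), so |<v, e_j>|^2 = <v, u_j>^2 / <u_j, u_j>.
Coefficients: <v, e_1> = 10/sqrt(8), <v, e_2> = 3/sqrt(22).
Square and sum: Σ |<v, e_j>|^2 = 142/11.
Compute ||v||^2 = v·v = 13.
Deficit = 13 − 142/11 = 1/11 ≥ 0, confirming Bessel's inequality. (The deficit equals ||v − Σ <v,e_j> e_j||^2, the squared distance from v to span{e_j}.)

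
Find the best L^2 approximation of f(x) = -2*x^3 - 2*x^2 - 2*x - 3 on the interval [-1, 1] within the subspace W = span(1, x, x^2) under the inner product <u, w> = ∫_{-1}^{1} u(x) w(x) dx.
g(x) = -2*x^2 - 16*x/5 - 3

The best approximation g ∈ W is the orthogonal projection of f onto W. Writing g = a_0 + a_1 x + a_2 x^2, the coefficients solve the normal equations G · a = b where
  G_{ij} = <φ_i, φ_j> and b_i = <f, φ_i>, with φ_0 = 1, φ_1 = x, φ_2 = x^2.
G =
  [2, 0, 2/3]
  [0, 2/3, 0]
  [2/3, 0, 2/5],
b = (-22/3, -32/15, -14/5).
Solving gives a_0 = -3, a_1 = -16/5, a_2 = -2, so
  g(x) = -2*x^2 - 16*x/5 - 3.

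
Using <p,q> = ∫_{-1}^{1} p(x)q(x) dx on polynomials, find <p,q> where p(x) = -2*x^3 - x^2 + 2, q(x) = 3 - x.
<p,q> = 54/5

Expand the product: p(x)·q(x) = 2*x^4 - 5*x^3 - 3*x^2 - 2*x + 6.
∫_{-1}^{1} of each monomial x^k gives [2/(k+1) if k even, 0 if k odd]. Integrating term-by-term (or equivalently evaluating the antiderivative F(x) = 2*x^5/5 - 5*x^4/4 - x^3 - x^2 + 6*x at the endpoints):
  F(1) − F(−1) = 63/20 − (-153/20) = 54/5.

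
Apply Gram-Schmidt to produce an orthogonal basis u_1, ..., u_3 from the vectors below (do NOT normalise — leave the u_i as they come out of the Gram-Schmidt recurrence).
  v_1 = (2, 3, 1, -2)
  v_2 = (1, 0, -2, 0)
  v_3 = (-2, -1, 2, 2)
Orthogonal basis:
  u_1 = (2, 3, 1, -2)
  u_2 = (1, 0, -2, 0)
  u_3 = (1/5, 1/2, 1/10, 1)

Apply the Gram-Schmidt recurrence
  u_1 = v_1
  u_i = v_i − Σ_{j<i} ((v_i · u_j) / (u_j · u_j)) · u_j.

Step by step this gives:
  u_1 = (2, 3, 1, -2)
  u_2 = (1, 0, -2, 0)
  u_3 = (1/5, 1/2, 1/10, 1)

Orthogonality check:
  u_2 · u_1 = 0 (should be 0)
  u_3 · u_1 = 0 (should be 0)
  u_3 · u_2 = 0 (should be 0)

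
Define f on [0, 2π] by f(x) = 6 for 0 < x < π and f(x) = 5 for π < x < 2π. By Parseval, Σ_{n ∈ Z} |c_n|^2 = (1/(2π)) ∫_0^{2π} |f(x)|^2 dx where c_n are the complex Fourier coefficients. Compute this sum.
Σ |c_n|^2 = 61/2

Parseval equates the L^2 energy of f (normalised by 1/(2π)) with the ℓ^2 sum of its Fourier coefficients: (1/(2π)) ∫_0^{2π} |f|^2 = Σ |c_n|^2.
Compute the left side: (1/(2π)) [∫_0^π 6^2 dx + ∫_π^{2π} 5^2 dx] = (1/(2π)) · (36π + 25π) = (36 + 25)/2 = 61/2.
So Σ_{n ∈ Z} |c_n|^2 = 61/2.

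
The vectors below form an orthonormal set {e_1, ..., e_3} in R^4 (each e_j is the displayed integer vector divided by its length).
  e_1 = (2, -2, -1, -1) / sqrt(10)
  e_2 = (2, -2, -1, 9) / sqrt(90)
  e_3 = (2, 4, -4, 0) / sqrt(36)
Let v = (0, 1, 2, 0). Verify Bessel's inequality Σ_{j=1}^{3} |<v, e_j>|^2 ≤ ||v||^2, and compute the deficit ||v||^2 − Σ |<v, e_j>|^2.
Σ |<v, e_j>|^2 = 20/9; ||v||^2 = 5; deficit = 25/9

Write each e_j = u_j / sqrt(<u_j, u_j>) where u_j is the displayed integer vector. Then <v, e_j> = <v, u_j> / sqrt(<u_j, u_j>), so |<v, e_j>|^2 = <v, u_j>^2 / <u_j, u_j>.
Coefficients: <v, e_1> = -4/sqrt(10), <v, e_2> = -4/sqrt(90), <v, e_3> = -4/sqrt(36).
Square and sum: Σ |<v, e_j>|^2 = 20/9.
Compute ||v||^2 = v·v = 5.
Deficit = 5 − 20/9 = 25/9 ≥ 0, confirming Bessel's inequality. (The deficit equals ||v − Σ <v,e_j> e_j||^2, the squared distance from v to span{e_j}.)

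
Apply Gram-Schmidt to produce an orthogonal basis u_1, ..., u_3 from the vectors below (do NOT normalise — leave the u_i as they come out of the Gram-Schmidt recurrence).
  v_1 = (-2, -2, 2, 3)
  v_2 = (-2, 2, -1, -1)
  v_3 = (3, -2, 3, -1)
Orthogonal basis:
  u_1 = (-2, -2, 2, 3)
  u_2 = (-52/21, 32/21, -11/21, -2/7)
  u_3 = (-39/185, 24/185, 408/185, -282/185)

Apply the Gram-Schmidt recurrence
  u_1 = v_1
  u_i = v_i − Σ_{j<i} ((v_i · u_j) / (u_j · u_j)) · u_j.

Step by step this gives:
  u_1 = (-2, -2, 2, 3)
  u_2 = (-52/21, 32/21, -11/21, -2/7)
  u_3 = (-39/185, 24/185, 408/185, -282/185)

Orthogonality check:
  u_2 · u_1 = 0 (should be 0)
  u_3 · u_1 = 0 (should be 0)
  u_3 · u_2 = 0 (should be 0)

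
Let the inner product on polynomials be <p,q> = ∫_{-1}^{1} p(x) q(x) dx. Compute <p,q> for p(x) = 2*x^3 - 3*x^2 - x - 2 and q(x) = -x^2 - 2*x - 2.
<p,q> = 214/15

Expand the product: p(x)·q(x) = -2*x^5 - x^4 + 3*x^3 + 10*x^2 + 6*x + 4.
∫_{-1}^{1} of each monomial x^k gives [2/(k+1) if k even, 0 if k odd]. Integrating term-by-term (or equivalently evaluating the antiderivative F(x) = -x^6/3 - x^5/5 + 3*x^4/4 + 10*x^3/3 + 3*x^2 + 4*x at the endpoints):
  F(1) − F(−1) = 211/20 − (-223/60) = 214/15.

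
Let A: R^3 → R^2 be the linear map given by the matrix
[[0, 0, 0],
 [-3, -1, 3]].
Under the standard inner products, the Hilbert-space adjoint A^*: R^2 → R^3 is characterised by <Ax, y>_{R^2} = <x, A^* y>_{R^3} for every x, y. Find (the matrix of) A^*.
A^* = A^T =
[[0, -3],
 [0, -1],
 [0, 3]]

For real matrices with standard dot products, the defining identity <Ax, y> = <x, A^* y> gives (Ax)^T y = x^T (A^*) y, i.e. x^T A^T y = x^T (A^*) y. Since this holds for all x, y, we must have A^* = A^T. Therefore
A^* =
[[0, -3],
 [0, -1],
 [0, 3]].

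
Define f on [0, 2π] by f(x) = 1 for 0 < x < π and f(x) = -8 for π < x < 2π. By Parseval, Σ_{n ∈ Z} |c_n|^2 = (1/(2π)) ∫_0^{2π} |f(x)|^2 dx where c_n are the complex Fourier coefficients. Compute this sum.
Σ |c_n|^2 = 65/2

Parseval equates the L^2 energy of f (normalised by 1/(2π)) with the ℓ^2 sum of its Fourier coefficients: (1/(2π)) ∫_0^{2π} |f|^2 = Σ |c_n|^2.
Compute the left side: (1/(2π)) [∫_0^π 1^2 dx + ∫_π^{2π} (-8)^2 dx] = (1/(2π)) · (1π + 64π) = (1 + 64)/2 = 65/2.
So Σ_{n ∈ Z} |c_n|^2 = 65/2.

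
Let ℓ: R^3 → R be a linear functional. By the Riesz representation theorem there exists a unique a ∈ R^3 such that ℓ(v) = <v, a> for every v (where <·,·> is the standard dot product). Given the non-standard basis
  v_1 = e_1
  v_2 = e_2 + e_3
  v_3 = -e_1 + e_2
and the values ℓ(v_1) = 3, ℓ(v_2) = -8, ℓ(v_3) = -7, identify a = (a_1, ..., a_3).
a = (3, -4, -4)

Write a = (a_1, ..., a_3) in the standard basis. For each basis vector v_i, ℓ(v_i) = <v_i, a> is a linear equation in the a_j's. Collect the n equations into a matrix system V a = ℓ, where row i of V is v_i (expressed in the standard basis). Since V is invertible (lower-triangular with 1s on the diagonal, up to permutation), solve by back-substitution:
  V =
[[1, 0, 0],
 [0, 1, 1],
 [-1, 1, 0]]
  V a = (3, -8, -7)
Solving gives a = (3, -4, -4).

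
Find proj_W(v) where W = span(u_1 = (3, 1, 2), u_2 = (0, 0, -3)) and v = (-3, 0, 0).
proj_W(v) = (-27/10, -9/10, 0)

Set up U = [u_1 | ... | u_2] ∈ R^(3×2). The projector onto W = col(U) is P = U (U^T U)^(-1) U^T.
Compute U^T U =
  [14, -6]
  [-6, 9],
and U^T v = (-9, 0).
Solve U^T U · c = U^T v for the coefficients: c = (-9/10, -3/5). The projection is proj_W(v) = U c.
Check: (v - proj_W(v)) · u_1 = 0  (should be 0).
Check: (v - proj_W(v)) · u_2 = 0  (should be 0).
Result: proj_W(v) = (-27/10, -9/10, 0).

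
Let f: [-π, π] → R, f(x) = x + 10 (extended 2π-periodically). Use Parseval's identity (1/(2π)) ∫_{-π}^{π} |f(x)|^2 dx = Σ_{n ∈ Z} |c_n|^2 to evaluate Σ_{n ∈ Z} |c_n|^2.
Σ |c_n|^2 = π^2/3 + 100

Expand and integrate term by term over [-π, π]:
  ∫ (x)^2 dx = 1·(2π^3/3); ∫ 2·1·(10)·x dx = 0 (odd integrand); ∫ 10^2 dx = 100·2π.
So (1/(2π)) ∫_{-π}^{π} (x + 10)^2 dx = 1π^2/3 + 100 = π^2/3 + 100.
Parseval ⇒ Σ |c_n|^2 = π^2/3 + 100.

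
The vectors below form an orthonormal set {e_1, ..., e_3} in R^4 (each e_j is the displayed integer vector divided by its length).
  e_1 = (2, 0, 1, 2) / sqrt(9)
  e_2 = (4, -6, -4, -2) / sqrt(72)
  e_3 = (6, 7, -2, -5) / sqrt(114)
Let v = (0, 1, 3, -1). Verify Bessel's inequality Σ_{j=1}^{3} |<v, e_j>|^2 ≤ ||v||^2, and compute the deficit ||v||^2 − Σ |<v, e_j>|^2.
Σ |<v, e_j>|^2 = 227/57; ||v||^2 = 11; deficit = 400/57

Write each e_j = u_j / sqrt(<u_j, u_j>) where u_j is the displayed integer vector. Then <v, e_j> = <v, u_j> / sqrt(<u_j, u_j>), so |<v, e_j>|^2 = <v, u_j>^2 / <u_j, u_j>.
Coefficients: <v, e_1> = 1/sqrt(9), <v, e_2> = -16/sqrt(72), <v, e_3> = 6/sqrt(114).
Square and sum: Σ |<v, e_j>|^2 = 227/57.
Compute ||v||^2 = v·v = 11.
Deficit = 11 − 227/57 = 400/57 ≥ 0, confirming Bessel's inequality. (The deficit equals ||v − Σ <v,e_j> e_j||^2, the squared distance from v to span{e_j}.)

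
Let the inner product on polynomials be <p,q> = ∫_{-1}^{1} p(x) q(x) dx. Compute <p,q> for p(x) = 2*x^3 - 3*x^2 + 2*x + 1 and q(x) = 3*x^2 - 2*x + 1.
<p,q> = -88/15

Expand the product: p(x)·q(x) = 6*x^5 - 13*x^4 + 14*x^3 - 4*x^2 + 1.
∫_{-1}^{1} of each monomial x^k gives [2/(k+1) if k even, 0 if k odd]. Integrating term-by-term (or equivalently evaluating the antiderivative F(x) = x^6 - 13*x^5/5 + 7*x^4/2 - 4*x^3/3 + x at the endpoints):
  F(1) − F(−1) = 47/30 − (223/30) = -88/15.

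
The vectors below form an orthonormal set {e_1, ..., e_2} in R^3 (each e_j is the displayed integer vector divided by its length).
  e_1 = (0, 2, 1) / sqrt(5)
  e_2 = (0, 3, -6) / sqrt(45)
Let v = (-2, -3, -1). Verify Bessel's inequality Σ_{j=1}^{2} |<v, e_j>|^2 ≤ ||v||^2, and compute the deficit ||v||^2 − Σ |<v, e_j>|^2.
Σ |<v, e_j>|^2 = 10; ||v||^2 = 14; deficit = 4

Write each e_j = u_j / sqrt(<u_j, u_j>) where u_j is the displayed integer vector. Then <v, e_j> = <v, u_j> / sqrt(<u_j, u_j>), so |<v, e_j>|^2 = <v, u_j>^2 / <u_j, u_j>.
Coefficients: <v, e_1> = -7/sqrt(5), <v, e_2> = -3/sqrt(45).
Square and sum: Σ |<v, e_j>|^2 = 10.
Compute ||v||^2 = v·v = 14.
Deficit = 14 − 10 = 4 ≥ 0, confirming Bessel's inequality. (The deficit equals ||v − Σ <v,e_j> e_j||^2, the squared distance from v to span{e_j}.)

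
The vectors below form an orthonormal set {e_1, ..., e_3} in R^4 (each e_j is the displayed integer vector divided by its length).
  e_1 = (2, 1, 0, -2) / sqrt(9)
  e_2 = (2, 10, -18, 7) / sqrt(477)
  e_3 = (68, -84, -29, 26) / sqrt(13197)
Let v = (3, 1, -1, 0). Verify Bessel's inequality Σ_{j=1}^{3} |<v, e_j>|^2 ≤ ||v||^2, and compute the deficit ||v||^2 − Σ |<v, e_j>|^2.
Σ |<v, e_j>|^2 = 2378/249; ||v||^2 = 11; deficit = 361/249

Write each e_j = u_j / sqrt(<u_j, u_j>) where u_j is the displayed integer vector. Then <v, e_j> = <v, u_j> / sqrt(<u_j, u_j>), so |<v, e_j>|^2 = <v, u_j>^2 / <u_j, u_j>.
Coefficients: <v, e_1> = 7/sqrt(9), <v, e_2> = 34/sqrt(477), <v, e_3> = 149/sqrt(13197).
Square and sum: Σ |<v, e_j>|^2 = 2378/249.
Compute ||v||^2 = v·v = 11.
Deficit = 11 − 2378/249 = 361/249 ≥ 0, confirming Bessel's inequality. (The deficit equals ||v − Σ <v,e_j> e_j||^2, the squared distance from v to span{e_j}.)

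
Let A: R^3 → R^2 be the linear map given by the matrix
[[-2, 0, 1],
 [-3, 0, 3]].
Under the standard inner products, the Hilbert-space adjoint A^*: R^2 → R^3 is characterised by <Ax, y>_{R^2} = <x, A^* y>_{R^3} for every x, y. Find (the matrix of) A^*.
A^* = A^T =
[[-2, -3],
 [0, 0],
 [1, 3]]

For real matrices with standard dot products, the defining identity <Ax, y> = <x, A^* y> gives (Ax)^T y = x^T (A^*) y, i.e. x^T A^T y = x^T (A^*) y. Since this holds for all x, y, we must have A^* = A^T. Therefore
A^* =
[[-2, -3],
 [0, 0],
 [1, 3]].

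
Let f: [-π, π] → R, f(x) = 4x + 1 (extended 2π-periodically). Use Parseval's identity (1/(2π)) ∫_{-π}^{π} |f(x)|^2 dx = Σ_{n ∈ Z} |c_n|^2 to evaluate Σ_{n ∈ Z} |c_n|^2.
Σ |c_n|^2 = 16π^2/3 + 1

Expand and integrate term by term over [-π, π]:
  ∫ (4x)^2 dx = 16·(2π^3/3); ∫ 2·4·(1)·x dx = 0 (odd integrand); ∫ 1^2 dx = 1·2π.
So (1/(2π)) ∫_{-π}^{π} (4x + 1)^2 dx = 16π^2/3 + 1 = 16π^2/3 + 1.
Parseval ⇒ Σ |c_n|^2 = 16π^2/3 + 1.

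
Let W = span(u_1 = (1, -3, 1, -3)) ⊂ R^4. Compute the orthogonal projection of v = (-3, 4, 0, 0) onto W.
proj_W(v) = (-3/4, 9/4, -3/4, 9/4)

Set up U = [u_1 | ... | u_1] ∈ R^(4×1). The projector onto W = col(U) is P = U (U^T U)^(-1) U^T.
Compute U^T U =
  [20],
and U^T v = (-15).
Solve U^T U · c = U^T v for the coefficients: c = (-3/4). The projection is proj_W(v) = U c.
Check: (v - proj_W(v)) · u_1 = 0  (should be 0).
Result: proj_W(v) = (-3/4, 9/4, -3/4, 9/4).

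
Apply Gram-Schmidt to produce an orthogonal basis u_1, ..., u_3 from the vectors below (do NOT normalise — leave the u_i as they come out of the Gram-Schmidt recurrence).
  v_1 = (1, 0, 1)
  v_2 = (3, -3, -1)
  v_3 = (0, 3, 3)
Orthogonal basis:
  u_1 = (1, 0, 1)
  u_2 = (2, -3, -2)
  u_3 = (9/34, 6/17, -9/34)

Apply the Gram-Schmidt recurrence
  u_1 = v_1
  u_i = v_i − Σ_{j<i} ((v_i · u_j) / (u_j · u_j)) · u_j.

Step by step this gives:
  u_1 = (1, 0, 1)
  u_2 = (2, -3, -2)
  u_3 = (9/34, 6/17, -9/34)

Orthogonality check:
  u_2 · u_1 = 0 (should be 0)
  u_3 · u_1 = 0 (should be 0)
  u_3 · u_2 = 0 (should be 0)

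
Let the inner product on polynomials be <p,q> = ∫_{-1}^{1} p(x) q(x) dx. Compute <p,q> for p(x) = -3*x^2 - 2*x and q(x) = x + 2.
<p,q> = -16/3

Expand the product: p(x)·q(x) = -3*x^3 - 8*x^2 - 4*x.
∫_{-1}^{1} of each monomial x^k gives [2/(k+1) if k even, 0 if k odd]. Integrating term-by-term (or equivalently evaluating the antiderivative F(x) = -3*x^4/4 - 8*x^3/3 - 2*x^2 at the endpoints):
  F(1) − F(−1) = -65/12 − (-1/12) = -16/3.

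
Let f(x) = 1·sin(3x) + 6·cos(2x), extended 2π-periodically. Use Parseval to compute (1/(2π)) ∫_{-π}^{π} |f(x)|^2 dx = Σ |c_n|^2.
Σ |c_n|^2 = 37/2

Expand |f|^2 and use orthogonality of {sin(nx), cos(mx)} on [-π, π]:
  ∫_{-π}^{π} sin(nx)^2 dx = π, ∫ cos(mx)^2 dx = π, and cross terms integrate to 0.
So ∫_{-π}^{π} f(x)^2 dx = 1^2 · π + 6^2 · π = (1 + 36)π.
Divide by 2π: (1 + 36)/2 = 37/2.
By Parseval, this equals Σ |c_n|^2.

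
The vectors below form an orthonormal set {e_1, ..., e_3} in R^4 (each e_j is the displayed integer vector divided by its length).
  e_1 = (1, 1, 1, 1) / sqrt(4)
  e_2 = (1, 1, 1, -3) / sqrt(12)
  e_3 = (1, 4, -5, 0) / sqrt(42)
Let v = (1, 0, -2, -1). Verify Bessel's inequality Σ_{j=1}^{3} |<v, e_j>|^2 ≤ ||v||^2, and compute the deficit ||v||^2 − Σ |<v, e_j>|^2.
Σ |<v, e_j>|^2 = 59/14; ||v||^2 = 6; deficit = 25/14

Write each e_j = u_j / sqrt(<u_j, u_j>) where u_j is the displayed integer vector. Then <v, e_j> = <v, u_j> / sqrt(<u_j, u_j>), so |<v, e_j>|^2 = <v, u_j>^2 / <u_j, u_j>.
Coefficients: <v, e_1> = -2/sqrt(4), <v, e_2> = 2/sqrt(12), <v, e_3> = 11/sqrt(42).
Square and sum: Σ |<v, e_j>|^2 = 59/14.
Compute ||v||^2 = v·v = 6.
Deficit = 6 − 59/14 = 25/14 ≥ 0, confirming Bessel's inequality. (The deficit equals ||v − Σ <v,e_j> e_j||^2, the squared distance from v to span{e_j}.)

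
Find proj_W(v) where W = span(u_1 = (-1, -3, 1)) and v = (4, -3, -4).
proj_W(v) = (-1/11, -3/11, 1/11)

Set up U = [u_1 | ... | u_1] ∈ R^(3×1). The projector onto W = col(U) is P = U (U^T U)^(-1) U^T.
Compute U^T U =
  [11],
and U^T v = (1).
Solve U^T U · c = U^T v for the coefficients: c = (1/11). The projection is proj_W(v) = U c.
Check: (v - proj_W(v)) · u_1 = 0  (should be 0).
Result: proj_W(v) = (-1/11, -3/11, 1/11).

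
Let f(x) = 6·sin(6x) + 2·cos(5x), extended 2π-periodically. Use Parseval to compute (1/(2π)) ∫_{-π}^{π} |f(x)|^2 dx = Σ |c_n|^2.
Σ |c_n|^2 = 20

Expand |f|^2 and use orthogonality of {sin(nx), cos(mx)} on [-π, π]:
  ∫_{-π}^{π} sin(nx)^2 dx = π, ∫ cos(mx)^2 dx = π, and cross terms integrate to 0.
So ∫_{-π}^{π} f(x)^2 dx = 6^2 · π + 2^2 · π = (36 + 4)π.
Divide by 2π: (36 + 4)/2 = 20.
By Parseval, this equals Σ |c_n|^2.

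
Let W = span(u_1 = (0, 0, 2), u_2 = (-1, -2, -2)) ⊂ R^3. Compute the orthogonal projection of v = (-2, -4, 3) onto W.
proj_W(v) = (-2, -4, 3)

Set up U = [u_1 | ... | u_2] ∈ R^(3×2). The projector onto W = col(U) is P = U (U^T U)^(-1) U^T.
Compute U^T U =
  [4, -4]
  [-4, 9],
and U^T v = (6, 4).
Solve U^T U · c = U^T v for the coefficients: c = (7/2, 2). The projection is proj_W(v) = U c.
Check: (v - proj_W(v)) · u_1 = 0  (should be 0).
Check: (v - proj_W(v)) · u_2 = 0  (should be 0).
Result: proj_W(v) = (-2, -4, 3).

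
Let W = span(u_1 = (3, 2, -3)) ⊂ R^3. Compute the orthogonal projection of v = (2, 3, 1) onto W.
proj_W(v) = (27/22, 9/11, -27/22)

Set up U = [u_1 | ... | u_1] ∈ R^(3×1). The projector onto W = col(U) is P = U (U^T U)^(-1) U^T.
Compute U^T U =
  [22],
and U^T v = (9).
Solve U^T U · c = U^T v for the coefficients: c = (9/22). The projection is proj_W(v) = U c.
Check: (v - proj_W(v)) · u_1 = 0  (should be 0).
Result: proj_W(v) = (27/22, 9/11, -27/22).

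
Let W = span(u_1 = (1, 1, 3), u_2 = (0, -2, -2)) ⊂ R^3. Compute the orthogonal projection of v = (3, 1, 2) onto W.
proj_W(v) = (4/3, 1/6, 17/6)

Set up U = [u_1 | ... | u_2] ∈ R^(3×2). The projector onto W = col(U) is P = U (U^T U)^(-1) U^T.
Compute U^T U =
  [11, -8]
  [-8, 8],
and U^T v = (10, -6).
Solve U^T U · c = U^T v for the coefficients: c = (4/3, 7/12). The projection is proj_W(v) = U c.
Check: (v - proj_W(v)) · u_1 = 0  (should be 0).
Check: (v - proj_W(v)) · u_2 = 0  (should be 0).
Result: proj_W(v) = (4/3, 1/6, 17/6).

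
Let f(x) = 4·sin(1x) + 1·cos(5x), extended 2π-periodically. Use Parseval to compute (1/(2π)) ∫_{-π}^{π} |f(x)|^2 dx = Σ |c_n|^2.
Σ |c_n|^2 = 17/2

Expand |f|^2 and use orthogonality of {sin(nx), cos(mx)} on [-π, π]:
  ∫_{-π}^{π} sin(nx)^2 dx = π, ∫ cos(mx)^2 dx = π, and cross terms integrate to 0.
So ∫_{-π}^{π} f(x)^2 dx = 4^2 · π + 1^2 · π = (16 + 1)π.
Divide by 2π: (16 + 1)/2 = 17/2.
By Parseval, this equals Σ |c_n|^2.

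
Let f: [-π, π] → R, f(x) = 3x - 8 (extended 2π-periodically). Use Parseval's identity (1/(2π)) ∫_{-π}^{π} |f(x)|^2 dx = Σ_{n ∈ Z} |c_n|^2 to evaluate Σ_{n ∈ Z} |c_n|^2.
Σ |c_n|^2 = 3π^2 + 64

Expand and integrate term by term over [-π, π]:
  ∫ (3x)^2 dx = 9·(2π^3/3); ∫ 2·3·(-8)·x dx = 0 (odd integrand); ∫ (-8)^2 dx = 64·2π.
So (1/(2π)) ∫_{-π}^{π} (3x - 8)^2 dx = 9π^2/3 + 64 = 3π^2 + 64.
Parseval ⇒ Σ |c_n|^2 = 3π^2 + 64.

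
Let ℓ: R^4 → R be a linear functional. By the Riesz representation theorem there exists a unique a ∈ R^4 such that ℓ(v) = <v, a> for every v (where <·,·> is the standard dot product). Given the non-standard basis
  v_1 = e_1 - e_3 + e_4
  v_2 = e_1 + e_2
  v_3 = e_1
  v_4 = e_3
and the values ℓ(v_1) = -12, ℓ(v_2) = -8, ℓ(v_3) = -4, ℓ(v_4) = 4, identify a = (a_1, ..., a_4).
a = (-4, -4, 4, -4)

Write a = (a_1, ..., a_4) in the standard basis. For each basis vector v_i, ℓ(v_i) = <v_i, a> is a linear equation in the a_j's. Collect the n equations into a matrix system V a = ℓ, where row i of V is v_i (expressed in the standard basis). Since V is invertible (lower-triangular with 1s on the diagonal, up to permutation), solve by back-substitution:
  V =
[[1, 0, -1, 1],
 [1, 1, 0, 0],
 [1, 0, 0, 0],
 [0, 0, 1, 0]]
  V a = (-12, -8, -4, 4)
Solving gives a = (-4, -4, 4, -4).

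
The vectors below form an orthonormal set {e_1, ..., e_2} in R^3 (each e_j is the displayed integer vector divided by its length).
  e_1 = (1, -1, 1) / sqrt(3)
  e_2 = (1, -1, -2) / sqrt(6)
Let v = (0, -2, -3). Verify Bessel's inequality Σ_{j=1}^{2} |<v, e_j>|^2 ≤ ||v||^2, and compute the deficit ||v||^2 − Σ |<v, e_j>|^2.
Σ |<v, e_j>|^2 = 11; ||v||^2 = 13; deficit = 2

Write each e_j = u_j / sqrt(<u_j, u_j>) where u_j is the displayed integer vector. Then <v, e_j> = <v, u_j> / sqrt(<u_j, u_j>), so |<v, e_j>|^2 = <v, u_j>^2 / <u_j, u_j>.
Coefficients: <v, e_1> = -1/sqrt(3), <v, e_2> = 8/sqrt(6).
Square and sum: Σ |<v, e_j>|^2 = 11.
Compute ||v||^2 = v·v = 13.
Deficit = 13 − 11 = 2 ≥ 0, confirming Bessel's inequality. (The deficit equals ||v − Σ <v,e_j> e_j||^2, the squared distance from v to span{e_j}.)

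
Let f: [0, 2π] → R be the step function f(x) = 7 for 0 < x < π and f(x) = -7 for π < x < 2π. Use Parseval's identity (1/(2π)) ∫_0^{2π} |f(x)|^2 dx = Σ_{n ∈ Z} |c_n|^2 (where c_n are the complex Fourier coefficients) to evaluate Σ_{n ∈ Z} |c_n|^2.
Σ |c_n|^2 = 49

Parseval equates the L^2 energy of f (normalised by 1/(2π)) with the ℓ^2 sum of its Fourier coefficients: (1/(2π)) ∫_0^{2π} |f|^2 = Σ |c_n|^2.
Compute the left side: (1/(2π)) [∫_0^π 7^2 dx + ∫_π^{2π} (-7)^2 dx] = (1/(2π)) · (49π + 49π) = (49 + 49)/2 = 49.
So Σ_{n ∈ Z} |c_n|^2 = 49.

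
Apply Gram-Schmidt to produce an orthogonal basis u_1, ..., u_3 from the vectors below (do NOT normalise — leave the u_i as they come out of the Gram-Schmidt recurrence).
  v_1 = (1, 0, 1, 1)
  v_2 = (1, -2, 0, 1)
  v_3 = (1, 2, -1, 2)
Orthogonal basis:
  u_1 = (1, 0, 1, 1)
  u_2 = (1/3, -2, -2/3, 1/3)
  u_3 = (1/2, 1, -2, 3/2)

Apply the Gram-Schmidt recurrence
  u_1 = v_1
  u_i = v_i − Σ_{j<i} ((v_i · u_j) / (u_j · u_j)) · u_j.

Step by step this gives:
  u_1 = (1, 0, 1, 1)
  u_2 = (1/3, -2, -2/3, 1/3)
  u_3 = (1/2, 1, -2, 3/2)

Orthogonality check:
  u_2 · u_1 = 0 (should be 0)
  u_3 · u_1 = 0 (should be 0)
  u_3 · u_2 = 0 (should be 0)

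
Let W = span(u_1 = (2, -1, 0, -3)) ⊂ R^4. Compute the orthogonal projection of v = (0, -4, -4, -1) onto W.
proj_W(v) = (1, -1/2, 0, -3/2)

Set up U = [u_1 | ... | u_1] ∈ R^(4×1). The projector onto W = col(U) is P = U (U^T U)^(-1) U^T.
Compute U^T U =
  [14],
and U^T v = (7).
Solve U^T U · c = U^T v for the coefficients: c = (1/2). The projection is proj_W(v) = U c.
Check: (v - proj_W(v)) · u_1 = 0  (should be 0).
Result: proj_W(v) = (1, -1/2, 0, -3/2).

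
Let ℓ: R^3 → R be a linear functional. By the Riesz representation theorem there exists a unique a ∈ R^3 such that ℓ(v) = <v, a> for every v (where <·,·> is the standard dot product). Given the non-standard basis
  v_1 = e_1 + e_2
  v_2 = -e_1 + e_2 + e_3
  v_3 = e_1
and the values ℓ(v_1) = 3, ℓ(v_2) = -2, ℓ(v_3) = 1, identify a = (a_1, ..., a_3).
a = (1, 2, -3)

Write a = (a_1, ..., a_3) in the standard basis. For each basis vector v_i, ℓ(v_i) = <v_i, a> is a linear equation in the a_j's. Collect the n equations into a matrix system V a = ℓ, where row i of V is v_i (expressed in the standard basis). Since V is invertible (lower-triangular with 1s on the diagonal, up to permutation), solve by back-substitution:
  V =
[[1, 1, 0],
 [-1, 1, 1],
 [1, 0, 0]]
  V a = (3, -2, 1)
Solving gives a = (1, 2, -3).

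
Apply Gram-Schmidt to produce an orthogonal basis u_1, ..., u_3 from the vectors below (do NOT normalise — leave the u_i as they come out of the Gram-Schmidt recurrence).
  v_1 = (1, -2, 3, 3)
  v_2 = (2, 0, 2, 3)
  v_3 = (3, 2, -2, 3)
Orthogonal basis:
  u_1 = (1, -2, 3, 3)
  u_2 = (29/23, 34/23, -5/23, 18/23)
  u_3 = (7/34, -1, -61/34, 18/17)

Apply the Gram-Schmidt recurrence
  u_1 = v_1
  u_i = v_i − Σ_{j<i} ((v_i · u_j) / (u_j · u_j)) · u_j.

Step by step this gives:
  u_1 = (1, -2, 3, 3)
  u_2 = (29/23, 34/23, -5/23, 18/23)
  u_3 = (7/34, -1, -61/34, 18/17)

Orthogonality check:
  u_2 · u_1 = 0 (should be 0)
  u_3 · u_1 = 0 (should be 0)
  u_3 · u_2 = 0 (should be 0)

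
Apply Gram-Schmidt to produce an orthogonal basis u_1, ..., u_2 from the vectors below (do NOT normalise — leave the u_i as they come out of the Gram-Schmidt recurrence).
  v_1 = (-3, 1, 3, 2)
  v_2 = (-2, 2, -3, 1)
Orthogonal basis:
  u_1 = (-3, 1, 3, 2)
  u_2 = (-43/23, 45/23, -72/23, 21/23)

Apply the Gram-Schmidt recurrence
  u_1 = v_1
  u_i = v_i − Σ_{j<i} ((v_i · u_j) / (u_j · u_j)) · u_j.

Step by step this gives:
  u_1 = (-3, 1, 3, 2)
  u_2 = (-43/23, 45/23, -72/23, 21/23)

Orthogonality check:
  u_2 · u_1 = 0 (should be 0)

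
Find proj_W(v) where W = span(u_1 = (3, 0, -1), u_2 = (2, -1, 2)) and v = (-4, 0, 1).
proj_W(v) = (-295/74, 4/37, 77/74)

Set up U = [u_1 | ... | u_2] ∈ R^(3×2). The projector onto W = col(U) is P = U (U^T U)^(-1) U^T.
Compute U^T U =
  [10, 4]
  [4, 9],
and U^T v = (-13, -6).
Solve U^T U · c = U^T v for the coefficients: c = (-93/74, -4/37). The projection is proj_W(v) = U c.
Check: (v - proj_W(v)) · u_1 = 0  (should be 0).
Check: (v - proj_W(v)) · u_2 = 0  (should be 0).
Result: proj_W(v) = (-295/74, 4/37, 77/74).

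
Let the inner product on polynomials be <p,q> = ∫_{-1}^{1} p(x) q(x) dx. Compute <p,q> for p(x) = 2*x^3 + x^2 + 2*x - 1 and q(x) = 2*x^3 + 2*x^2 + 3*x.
<p,q> = 904/105

Expand the product: p(x)·q(x) = 4*x^6 + 6*x^5 + 12*x^4 + 5*x^3 + 4*x^2 - 3*x.
∫_{-1}^{1} of each monomial x^k gives [2/(k+1) if k even, 0 if k odd]. Integrating term-by-term (or equivalently evaluating the antiderivative F(x) = 4*x^7/7 + x^6 + 12*x^5/5 + 5*x^4/4 + 4*x^3/3 - 3*x^2/2 at the endpoints):
  F(1) − F(−1) = 2123/420 − (-1493/420) = 904/105.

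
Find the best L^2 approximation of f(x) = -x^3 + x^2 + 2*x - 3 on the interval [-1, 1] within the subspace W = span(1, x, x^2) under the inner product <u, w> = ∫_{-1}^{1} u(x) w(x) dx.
g(x) = x^2 + 7*x/5 - 3

The best approximation g ∈ W is the orthogonal projection of f onto W. Writing g = a_0 + a_1 x + a_2 x^2, the coefficients solve the normal equations G · a = b where
  G_{ij} = <φ_i, φ_j> and b_i = <f, φ_i>, with φ_0 = 1, φ_1 = x, φ_2 = x^2.
G =
  [2, 0, 2/3]
  [0, 2/3, 0]
  [2/3, 0, 2/5],
b = (-16/3, 14/15, -8/5).
Solving gives a_0 = -3, a_1 = 7/5, a_2 = 1, so
  g(x) = x^2 + 7*x/5 - 3.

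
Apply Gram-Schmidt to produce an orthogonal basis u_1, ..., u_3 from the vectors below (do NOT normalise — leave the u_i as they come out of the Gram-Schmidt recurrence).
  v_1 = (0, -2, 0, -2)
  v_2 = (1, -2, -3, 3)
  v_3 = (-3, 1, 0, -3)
Orthogonal basis:
  u_1 = (0, -2, 0, -2)
  u_2 = (1, -5/2, -3, 5/2)
  u_3 = (-109/45, 5/9, -26/15, -5/9)

Apply the Gram-Schmidt recurrence
  u_1 = v_1
  u_i = v_i − Σ_{j<i} ((v_i · u_j) / (u_j · u_j)) · u_j.

Step by step this gives:
  u_1 = (0, -2, 0, -2)
  u_2 = (1, -5/2, -3, 5/2)
  u_3 = (-109/45, 5/9, -26/15, -5/9)

Orthogonality check:
  u_2 · u_1 = 0 (should be 0)
  u_3 · u_1 = 0 (should be 0)
  u_3 · u_2 = 0 (should be 0)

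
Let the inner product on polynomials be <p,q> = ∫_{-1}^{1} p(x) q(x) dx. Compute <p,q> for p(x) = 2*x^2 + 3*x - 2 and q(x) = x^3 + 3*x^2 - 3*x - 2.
<p,q> = -16/15

Expand the product: p(x)·q(x) = 2*x^5 + 9*x^4 + x^3 - 19*x^2 + 4.
∫_{-1}^{1} of each monomial x^k gives [2/(k+1) if k even, 0 if k odd]. Integrating term-by-term (or equivalently evaluating the antiderivative F(x) = x^6/3 + 9*x^5/5 + x^4/4 - 19*x^3/3 + 4*x at the endpoints):
  F(1) − F(−1) = 1/20 − (67/60) = -16/15.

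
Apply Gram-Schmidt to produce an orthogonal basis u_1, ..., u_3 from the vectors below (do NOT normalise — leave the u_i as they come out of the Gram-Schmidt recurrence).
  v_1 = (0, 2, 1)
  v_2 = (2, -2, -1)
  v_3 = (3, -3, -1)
Orthogonal basis:
  u_1 = (0, 2, 1)
  u_2 = (2, 0, 0)
  u_3 = (0, -1/5, 2/5)

Apply the Gram-Schmidt recurrence
  u_1 = v_1
  u_i = v_i − Σ_{j<i} ((v_i · u_j) / (u_j · u_j)) · u_j.

Step by step this gives:
  u_1 = (0, 2, 1)
  u_2 = (2, 0, 0)
  u_3 = (0, -1/5, 2/5)

Orthogonality check:
  u_2 · u_1 = 0 (should be 0)
  u_3 · u_1 = 0 (should be 0)
  u_3 · u_2 = 0 (should be 0)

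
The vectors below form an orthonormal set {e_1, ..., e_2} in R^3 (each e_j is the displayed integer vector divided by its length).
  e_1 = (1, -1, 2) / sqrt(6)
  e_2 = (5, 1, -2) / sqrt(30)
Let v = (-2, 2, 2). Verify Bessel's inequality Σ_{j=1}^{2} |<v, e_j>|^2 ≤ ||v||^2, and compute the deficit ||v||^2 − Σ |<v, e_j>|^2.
Σ |<v, e_j>|^2 = 24/5; ||v||^2 = 12; deficit = 36/5

Write each e_j = u_j / sqrt(<u_j, u_j>) where u_j is the displayed integer vector. Then <v, e_j> = <v, u_j> / sqrt(<u_j, u_j>), so |<v, e_j>|^2 = <v, u_j>^2 / <u_j, u_j>.
Coefficients: <v, e_1> = 0/sqrt(6), <v, e_2> = -12/sqrt(30).
Square and sum: Σ |<v, e_j>|^2 = 24/5.
Compute ||v||^2 = v·v = 12.
Deficit = 12 − 24/5 = 36/5 ≥ 0, confirming Bessel's inequality. (The deficit equals ||v − Σ <v,e_j> e_j||^2, the squared distance from v to span{e_j}.)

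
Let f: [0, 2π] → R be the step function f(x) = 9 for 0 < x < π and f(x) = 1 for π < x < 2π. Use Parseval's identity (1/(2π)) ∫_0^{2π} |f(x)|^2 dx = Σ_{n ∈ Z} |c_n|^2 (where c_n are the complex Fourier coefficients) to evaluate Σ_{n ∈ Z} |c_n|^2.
Σ |c_n|^2 = 41

Parseval equates the L^2 energy of f (normalised by 1/(2π)) with the ℓ^2 sum of its Fourier coefficients: (1/(2π)) ∫_0^{2π} |f|^2 = Σ |c_n|^2.
Compute the left side: (1/(2π)) [∫_0^π 9^2 dx + ∫_π^{2π} 1^2 dx] = (1/(2π)) · (81π + 1π) = (81 + 1)/2 = 41.
So Σ_{n ∈ Z} |c_n|^2 = 41.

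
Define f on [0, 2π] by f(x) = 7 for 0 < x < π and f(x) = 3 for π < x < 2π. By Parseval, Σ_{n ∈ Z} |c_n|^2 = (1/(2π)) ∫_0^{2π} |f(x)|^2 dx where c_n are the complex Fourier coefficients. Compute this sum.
Σ |c_n|^2 = 29

Parseval equates the L^2 energy of f (normalised by 1/(2π)) with the ℓ^2 sum of its Fourier coefficients: (1/(2π)) ∫_0^{2π} |f|^2 = Σ |c_n|^2.
Compute the left side: (1/(2π)) [∫_0^π 7^2 dx + ∫_π^{2π} 3^2 dx] = (1/(2π)) · (49π + 9π) = (49 + 9)/2 = 29.
So Σ_{n ∈ Z} |c_n|^2 = 29.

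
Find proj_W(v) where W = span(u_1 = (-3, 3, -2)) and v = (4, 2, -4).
proj_W(v) = (-3/11, 3/11, -2/11)

Set up U = [u_1 | ... | u_1] ∈ R^(3×1). The projector onto W = col(U) is P = U (U^T U)^(-1) U^T.
Compute U^T U =
  [22],
and U^T v = (2).
Solve U^T U · c = U^T v for the coefficients: c = (1/11). The projection is proj_W(v) = U c.
Check: (v - proj_W(v)) · u_1 = 0  (should be 0).
Result: proj_W(v) = (-3/11, 3/11, -2/11).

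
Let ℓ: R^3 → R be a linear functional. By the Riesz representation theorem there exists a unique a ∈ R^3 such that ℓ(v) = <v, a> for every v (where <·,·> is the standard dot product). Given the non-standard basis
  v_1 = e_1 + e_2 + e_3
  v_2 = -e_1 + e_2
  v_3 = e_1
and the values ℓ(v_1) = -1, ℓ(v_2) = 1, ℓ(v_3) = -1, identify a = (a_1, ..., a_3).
a = (-1, 0, 0)

Write a = (a_1, ..., a_3) in the standard basis. For each basis vector v_i, ℓ(v_i) = <v_i, a> is a linear equation in the a_j's. Collect the n equations into a matrix system V a = ℓ, where row i of V is v_i (expressed in the standard basis). Since V is invertible (lower-triangular with 1s on the diagonal, up to permutation), solve by back-substitution:
  V =
[[1, 1, 1],
 [-1, 1, 0],
 [1, 0, 0]]
  V a = (-1, 1, -1)
Solving gives a = (-1, 0, 0).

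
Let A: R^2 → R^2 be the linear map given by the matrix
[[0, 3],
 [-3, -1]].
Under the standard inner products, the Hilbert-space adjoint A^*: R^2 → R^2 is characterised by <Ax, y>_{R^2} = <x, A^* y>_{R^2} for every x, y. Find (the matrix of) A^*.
A^* = A^T =
[[0, -3],
 [3, -1]]

For real matrices with standard dot products, the defining identity <Ax, y> = <x, A^* y> gives (Ax)^T y = x^T (A^*) y, i.e. x^T A^T y = x^T (A^*) y. Since this holds for all x, y, we must have A^* = A^T. Therefore
A^* =
[[0, -3],
 [3, -1]].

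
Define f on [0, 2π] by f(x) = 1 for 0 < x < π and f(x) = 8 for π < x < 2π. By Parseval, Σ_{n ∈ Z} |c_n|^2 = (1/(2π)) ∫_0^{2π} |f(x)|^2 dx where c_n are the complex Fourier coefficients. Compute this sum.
Σ |c_n|^2 = 65/2

Parseval equates the L^2 energy of f (normalised by 1/(2π)) with the ℓ^2 sum of its Fourier coefficients: (1/(2π)) ∫_0^{2π} |f|^2 = Σ |c_n|^2.
Compute the left side: (1/(2π)) [∫_0^π 1^2 dx + ∫_π^{2π} 8^2 dx] = (1/(2π)) · (1π + 64π) = (1 + 64)/2 = 65/2.
So Σ_{n ∈ Z} |c_n|^2 = 65/2.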